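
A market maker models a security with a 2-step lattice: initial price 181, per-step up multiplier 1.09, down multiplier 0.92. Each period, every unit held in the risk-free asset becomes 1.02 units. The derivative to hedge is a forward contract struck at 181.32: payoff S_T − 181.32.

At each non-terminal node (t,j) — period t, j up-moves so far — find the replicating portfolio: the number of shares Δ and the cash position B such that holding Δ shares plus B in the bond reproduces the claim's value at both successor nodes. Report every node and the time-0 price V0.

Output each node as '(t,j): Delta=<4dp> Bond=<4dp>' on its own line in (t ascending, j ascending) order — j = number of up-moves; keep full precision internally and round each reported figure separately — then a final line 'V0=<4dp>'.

The replicating-portfolio and risk-neutral prices coincide; use p* = (1.02−0.92)/(1.09−0.92) = 0.5882 for the latter.
Payoff layer (t=2): V(2,0)=-28.1216, V(2,1)=0.1868, V(2,2)=33.7261
(1,0): S=166.5200. Δ = (V_up−V_dn)/(S_up−S_dn) = (0.1868−-28.1216)/(181.5068−153.1984) = 1.0000. V = [p*·0.1868 + (1−p*)·-28.1216]/1.02 = -11.2447. B = V − Δ·S = -177.7647.
(1,1): S=197.2900. Δ = (V_up−V_dn)/(S_up−S_dn) = (33.7261−0.1868)/(215.0461−181.5068) = 1.0000. V = [p*·33.7261 + (1−p*)·0.1868]/1.02 = 19.5253. B = V − Δ·S = -177.7647.
(0,0): S=181.0000. Δ = (V_up−V_dn)/(S_up−S_dn) = (19.5253−-11.2447)/(197.2900−166.5200) = 1.0000. V = [p*·19.5253 + (1−p*)·-11.2447]/1.02 = 6.7209. B = V − Δ·S = -174.2791.
Check: Δ(0,0)·S0 + B(0,0) = 6.7209 = V0.

(0,0): Delta=1.0000 Bond=-174.2791
(1,0): Delta=1.0000 Bond=-177.7647
(1,1): Delta=1.0000 Bond=-177.7647
V0=6.7209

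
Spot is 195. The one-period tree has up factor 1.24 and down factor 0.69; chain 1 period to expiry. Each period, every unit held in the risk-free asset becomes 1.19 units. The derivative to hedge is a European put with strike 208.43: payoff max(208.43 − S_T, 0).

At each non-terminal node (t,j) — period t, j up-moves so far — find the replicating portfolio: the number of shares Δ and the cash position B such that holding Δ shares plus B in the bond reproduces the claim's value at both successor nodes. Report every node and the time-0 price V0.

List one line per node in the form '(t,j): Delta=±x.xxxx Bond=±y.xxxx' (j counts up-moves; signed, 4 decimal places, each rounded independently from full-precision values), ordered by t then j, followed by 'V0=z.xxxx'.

Risk-neutral probability p* = (R−d)/(u−d) = (1.19−0.69)/(1.24−0.69) = 0.9091.
At expiry t=1: V(1,0)=73.8800, V(1,1)=0.0000
Node (0,0) S=195.0000: V=(p*·0.0000+(1−p*)·73.8800)/1.19=5.6440; Δ=(0.0000−73.8800)/(241.8000−134.5500)=-0.6889; B=V−Δ·S=139.9713
Self-financing check: at every node Δ·S+B equals the discounted successor values.

(0,0): Delta=-0.6889 Bond=139.9713
V0=5.6440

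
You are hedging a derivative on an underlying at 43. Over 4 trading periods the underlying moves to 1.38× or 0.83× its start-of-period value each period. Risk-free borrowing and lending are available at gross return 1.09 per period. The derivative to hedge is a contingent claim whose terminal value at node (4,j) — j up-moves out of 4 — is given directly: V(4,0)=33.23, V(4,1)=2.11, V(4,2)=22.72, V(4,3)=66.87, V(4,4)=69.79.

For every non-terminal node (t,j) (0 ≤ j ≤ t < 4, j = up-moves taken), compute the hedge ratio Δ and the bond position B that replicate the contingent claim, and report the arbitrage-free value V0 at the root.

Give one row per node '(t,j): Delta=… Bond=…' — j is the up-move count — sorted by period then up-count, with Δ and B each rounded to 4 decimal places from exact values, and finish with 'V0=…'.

No-arbitrage ⇒ martingale measure with p* = (R−d)/(u−d) = 0.4727.
Terminal payoffs: V(4,0)=33.2300, V(4,1)=2.1100, V(4,2)=22.7200, V(4,3)=66.8700, V(4,4)=69.7900
Node (3,0) S=24.5868: V=(p*·2.1100+(1−p*)·33.2300)/1.09=16.9897; Δ=(2.1100−33.2300)/(33.9298−20.4071)=-2.3013; B=V−Δ·S=73.5715
Node (3,1) S=40.8793: V=(p*·22.7200+(1−p*)·2.1100)/1.09=10.8742; Δ=(22.7200−2.1100)/(56.4135−33.9298)=0.9167; B=V−Δ·S=-26.5985
Node (3,2) S=67.9680: V=(p*·66.8700+(1−p*)·22.7200)/1.09=39.9917; Δ=(66.8700−22.7200)/(93.7959−56.4135)=1.1810; B=V−Δ·S=-40.2811
Node (3,3) S=113.0071: V=(p*·69.7900+(1−p*)·66.8700)/1.09=62.6150; Δ=(69.7900−66.8700)/(155.9498−93.7959)=0.0470; B=V−Δ·S=57.3059
Node (2,0) S=29.6227: V=(p*·10.8742+(1−p*)·16.9897)/1.09=12.9346; Δ=(10.8742−16.9897)/(40.8793−24.5868)=-0.3754; B=V−Δ·S=24.0536
Node (2,1) S=49.2522: V=(p*·39.9917+(1−p*)·10.8742)/1.09=22.6044; Δ=(39.9917−10.8742)/(67.9680−40.8793)=1.0749; B=V−Δ·S=-30.3364
Node (2,2) S=81.8892: V=(p*·62.6150+(1−p*)·39.9917)/1.09=46.5012; Δ=(62.6150−39.9917)/(113.0071−67.9680)=0.5023; B=V−Δ·S=5.3679
Node (1,0) S=35.6900: V=(p*·22.6044+(1−p*)·12.9346)/1.09=16.0604; Δ=(22.6044−12.9346)/(49.2522−29.6227)=0.4926; B=V−Δ·S=-1.5211
Node (1,1) S=59.3400: V=(p*·46.5012+(1−p*)·22.6044)/1.09=31.1019; Δ=(46.5012−22.6044)/(81.8892−49.2522)=0.7322; B=V−Δ·S=-12.3468
Node (0,0) S=43.0000: V=(p*·31.1019+(1−p*)·16.0604)/1.09=21.2577; Δ=(31.1019−16.0604)/(59.3400−35.6900)=0.6360; B=V−Δ·S=-6.0906
The time-0 hedge costs 21.2577, which is the no-arbitrage price.

(0,0): Delta=0.6360 Bond=-6.0906
(1,0): Delta=0.4926 Bond=-1.5211
(1,1): Delta=0.7322 Bond=-12.3468
(2,0): Delta=-0.3754 Bond=24.0536
(2,1): Delta=1.0749 Bond=-30.3364
(2,2): Delta=0.5023 Bond=5.3679
(3,0): Delta=-2.3013 Bond=73.5715
(3,1): Delta=0.9167 Bond=-26.5985
(3,2): Delta=1.1810 Bond=-40.2811
(3,3): Delta=0.0470 Bond=57.3059
V0=21.2577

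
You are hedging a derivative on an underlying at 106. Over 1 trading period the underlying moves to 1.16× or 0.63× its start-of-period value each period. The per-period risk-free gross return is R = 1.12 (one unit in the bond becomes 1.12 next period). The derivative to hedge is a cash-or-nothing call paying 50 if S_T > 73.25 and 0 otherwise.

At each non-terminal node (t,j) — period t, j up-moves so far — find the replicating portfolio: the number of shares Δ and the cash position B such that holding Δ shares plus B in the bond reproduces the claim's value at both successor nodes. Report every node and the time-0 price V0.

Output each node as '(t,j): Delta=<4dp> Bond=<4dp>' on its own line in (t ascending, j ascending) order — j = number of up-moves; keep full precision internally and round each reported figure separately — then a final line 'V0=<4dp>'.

Since d<R<u, set p* = (R−d)/(u−d) = 0.9245; price each node as the discounted p*-expectation of its children.
Terminal payoffs: V(1,0)=0.0000, V(1,1)=50.0000
  t=0,j=0: stock 106.0000 → up 122.9600 (V=50.0000), down 66.7800 (V=0.0000). Price 41.2736; hedge Δ=0.8900, bond B=-53.0660.
Root portfolio cost Δ·106+B reproduces V0=41.2736.

(0,0): Delta=0.8900 Bond=-53.0660
V0=41.2736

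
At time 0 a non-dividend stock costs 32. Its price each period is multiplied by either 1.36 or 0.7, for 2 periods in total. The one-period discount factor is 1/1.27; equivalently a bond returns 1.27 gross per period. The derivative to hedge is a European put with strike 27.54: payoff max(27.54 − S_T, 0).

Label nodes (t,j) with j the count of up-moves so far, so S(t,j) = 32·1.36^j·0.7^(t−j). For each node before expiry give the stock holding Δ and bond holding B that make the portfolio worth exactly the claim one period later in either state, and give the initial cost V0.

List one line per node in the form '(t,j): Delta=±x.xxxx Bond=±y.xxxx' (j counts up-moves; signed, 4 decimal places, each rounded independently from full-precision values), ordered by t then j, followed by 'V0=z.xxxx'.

The replicating-portfolio and risk-neutral prices coincide; use p* = (1.27−0.7)/(1.36−0.7) = 0.8636 for the latter.
Payoff layer (t=2): V(2,0)=11.8600, V(2,1)=0.0000, V(2,2)=0.0000
  t=1,j=0: stock 22.4000 → up 30.4640 (V=0.0000), down 15.6800 (V=11.8600). Price 1.2734; hedge Δ=-0.8022, bond B=19.2431.
  t=1,j=1: stock 43.5200 → up 59.1872 (V=0.0000), down 30.4640 (V=0.0000). Price 0.0000; hedge Δ=0.0000, bond B=0.0000.
  t=0,j=0: stock 32.0000 → up 43.5200 (V=0.0000), down 22.4000 (V=1.2734). Price 0.1367; hedge Δ=-0.0603, bond B=2.0662.
Each (Δ,B) replicates both successor values, so the strategy is self-financing and V0 is arbitrage-free.

(0,0): Delta=-0.0603 Bond=2.0662
(1,0): Delta=-0.8022 Bond=19.2431
(1,1): Delta=0.0000 Bond=0.0000
V0=0.1367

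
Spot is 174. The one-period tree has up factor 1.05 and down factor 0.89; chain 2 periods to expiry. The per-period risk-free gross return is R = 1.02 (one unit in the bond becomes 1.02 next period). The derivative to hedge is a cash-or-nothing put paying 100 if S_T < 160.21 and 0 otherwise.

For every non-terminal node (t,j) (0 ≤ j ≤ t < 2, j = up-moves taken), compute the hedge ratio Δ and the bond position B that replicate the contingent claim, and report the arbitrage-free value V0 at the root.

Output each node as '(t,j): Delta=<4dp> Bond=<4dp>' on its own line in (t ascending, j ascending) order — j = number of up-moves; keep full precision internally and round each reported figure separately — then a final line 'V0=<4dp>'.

Under the risk-neutral measure, an up-move has probability p* = (R−d)/(u−d) = 0.8125 and values discount at R = 1.02.
At expiry t=2: V(2,0)=100.0000, V(2,1)=0.0000, V(2,2)=0.0000
  t=1,j=0: stock 154.8600 → up 162.6030 (V=0.0000), down 137.8254 (V=100.0000). Price 18.3824; hedge Δ=-4.0359, bond B=643.3824.
  t=1,j=1: stock 182.7000 → up 191.8350 (V=0.0000), down 162.6030 (V=0.0000). Price 0.0000; hedge Δ=0.0000, bond B=0.0000.
  t=0,j=0: stock 174.0000 → up 182.7000 (V=0.0000), down 154.8600 (V=18.3824). Price 3.3791; hedge Δ=-0.6603, bond B=118.2688.
Self-financing check: at every node Δ·S+B equals the discounted successor values.

(0,0): Delta=-0.6603 Bond=118.2688
(1,0): Delta=-4.0359 Bond=643.3824
(1,1): Delta=0.0000 Bond=0.0000
V0=3.3791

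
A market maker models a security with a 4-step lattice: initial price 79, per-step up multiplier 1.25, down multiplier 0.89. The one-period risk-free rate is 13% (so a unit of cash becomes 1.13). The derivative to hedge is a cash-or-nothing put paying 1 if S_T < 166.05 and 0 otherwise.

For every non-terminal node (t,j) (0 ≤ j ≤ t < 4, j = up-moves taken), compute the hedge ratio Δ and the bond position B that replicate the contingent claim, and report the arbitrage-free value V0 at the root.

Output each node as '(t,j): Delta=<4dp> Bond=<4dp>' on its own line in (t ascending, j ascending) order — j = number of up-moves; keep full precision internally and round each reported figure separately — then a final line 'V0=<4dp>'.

(0,0): Delta=-0.0072 Bond=1.0626
(1,0): Delta=0.0000 Bond=0.6931
(1,1): Delta=-0.0098 Bond=1.4545
(2,0): Delta=0.0000 Bond=0.7831
(2,1): Delta=0.0000 Bond=0.7831
(2,2): Delta=-0.0133 Bond=2.0739
(3,0): Delta=0.0000 Bond=0.8850
(3,1): Delta=0.0000 Bond=0.8850
(3,2): Delta=0.0000 Bond=0.8850
(3,3): Delta=-0.0180 Bond=3.0728
V0=0.4922

Risk-neutral probability p* = (R−d)/(u−d) = (1.13−0.89)/(1.25−0.89) = 0.6667.
Payoff layer (t=4): V(4,0)=1.0000, V(4,1)=1.0000, V(4,2)=1.0000, V(4,3)=1.0000, V(4,4)=0.0000
(3,0): S=55.6926. Δ = (V_up−V_dn)/(S_up−S_dn) = (1.0000−1.0000)/(69.6157−49.5664) = 0.0000. V = [p*·1.0000 + (1−p*)·1.0000]/1.13 = 0.8850. B = V − Δ·S = 0.8850.
(3,1): S=78.2199. Δ = (V_up−V_dn)/(S_up−S_dn) = (1.0000−1.0000)/(97.7748−69.6157) = 0.0000. V = [p*·1.0000 + (1−p*)·1.0000]/1.13 = 0.8850. B = V − Δ·S = 0.8850.
(3,2): S=109.8594. Δ = (V_up−V_dn)/(S_up−S_dn) = (1.0000−1.0000)/(137.3242−97.7748) = 0.0000. V = [p*·1.0000 + (1−p*)·1.0000]/1.13 = 0.8850. B = V − Δ·S = 0.8850.
(3,3): S=154.2969. Δ = (V_up−V_dn)/(S_up−S_dn) = (0.0000−1.0000)/(192.8711−137.3242) = -0.0180. V = [p*·0.0000 + (1−p*)·1.0000]/1.13 = 0.2950. B = V − Δ·S = 3.0728.
(2,0): S=62.5759. Δ = (V_up−V_dn)/(S_up−S_dn) = (0.8850−0.8850)/(78.2199−55.6926) = 0.0000. V = [p*·0.8850 + (1−p*)·0.8850]/1.13 = 0.7831. B = V − Δ·S = 0.7831.
(2,1): S=87.8875. Δ = (V_up−V_dn)/(S_up−S_dn) = (0.8850−0.8850)/(109.8594−78.2199) = 0.0000. V = [p*·0.8850 + (1−p*)·0.8850]/1.13 = 0.7831. B = V − Δ·S = 0.7831.
(2,2): S=123.4375. Δ = (V_up−V_dn)/(S_up−S_dn) = (0.2950−0.8850)/(154.2969−109.8594) = -0.0133. V = [p*·0.2950 + (1−p*)·0.8850]/1.13 = 0.4351. B = V − Δ·S = 2.0739.
(1,0): S=70.3100. Δ = (V_up−V_dn)/(S_up−S_dn) = (0.7831−0.7831)/(87.8875−62.5759) = 0.0000. V = [p*·0.7831 + (1−p*)·0.7831]/1.13 = 0.6931. B = V − Δ·S = 0.6931.
(1,1): S=98.7500. Δ = (V_up−V_dn)/(S_up−S_dn) = (0.4351−0.7831)/(123.4375−87.8875) = -0.0098. V = [p*·0.4351 + (1−p*)·0.7831]/1.13 = 0.4877. B = V − Δ·S = 1.4545.
(0,0): S=79.0000. Δ = (V_up−V_dn)/(S_up−S_dn) = (0.4877−0.6931)/(98.7500−70.3100) = -0.0072. V = [p*·0.4877 + (1−p*)·0.6931]/1.13 = 0.4922. B = V − Δ·S = 1.0626.
Self-financing check: at every node Δ·S+B equals the discounted successor values.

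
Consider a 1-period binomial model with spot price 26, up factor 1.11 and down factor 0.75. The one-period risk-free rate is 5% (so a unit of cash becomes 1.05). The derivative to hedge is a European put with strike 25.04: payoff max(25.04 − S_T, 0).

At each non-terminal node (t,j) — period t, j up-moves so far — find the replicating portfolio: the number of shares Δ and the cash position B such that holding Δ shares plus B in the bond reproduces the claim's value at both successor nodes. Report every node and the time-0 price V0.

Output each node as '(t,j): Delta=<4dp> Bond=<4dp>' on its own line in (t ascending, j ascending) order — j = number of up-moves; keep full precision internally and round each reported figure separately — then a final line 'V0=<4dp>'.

(0,0): Delta=-0.5919 Bond=16.2683
V0=0.8794

Under the risk-neutral measure, an up-move has probability p* = (R−d)/(u−d) = 0.8333 and values discount at R = 1.05.
Terminal values V(1,·): V(1,0)=5.5400, V(1,1)=0.0000
Node (0,0) S=26.0000: V=(p*·0.0000+(1−p*)·5.5400)/1.05=0.8794; Δ=(0.0000−5.5400)/(28.8600−19.5000)=-0.5919; B=V−Δ·S=16.2683
Each (Δ,B) replicates both successor values, so the strategy is self-financing and V0 is arbitrage-free.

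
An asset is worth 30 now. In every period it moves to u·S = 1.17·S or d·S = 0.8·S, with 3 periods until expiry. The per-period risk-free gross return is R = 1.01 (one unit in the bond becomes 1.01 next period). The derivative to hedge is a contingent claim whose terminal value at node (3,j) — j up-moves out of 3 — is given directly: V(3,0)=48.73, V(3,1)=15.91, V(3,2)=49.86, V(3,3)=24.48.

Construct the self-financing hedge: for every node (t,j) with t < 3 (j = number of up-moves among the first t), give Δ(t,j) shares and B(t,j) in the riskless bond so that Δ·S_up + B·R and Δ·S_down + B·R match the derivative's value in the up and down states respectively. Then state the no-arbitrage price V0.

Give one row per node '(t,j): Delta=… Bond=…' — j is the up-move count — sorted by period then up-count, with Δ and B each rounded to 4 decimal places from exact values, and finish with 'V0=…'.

Risk-neutral probability p* = (R−d)/(u−d) = (1.01−0.8)/(1.17−0.8) = 0.5676.
Payoff layer (t=3): V(3,0)=48.7300, V(3,1)=15.9100, V(3,2)=49.8600, V(3,3)=24.4800
  t=2,j=0: stock 19.2000 → up 22.4640 (V=15.9100), down 15.3600 (V=48.7300). Price 29.8044; hedge Δ=-4.6199, bond B=118.5071.
  t=2,j=1: stock 28.0800 → up 32.8536 (V=49.8600), down 22.4640 (V=15.9100). Price 34.8306; hedge Δ=3.2677, bond B=-56.9261.
  t=2,j=2: stock 41.0670 → up 48.0484 (V=24.4800), down 32.8536 (V=49.8600). Price 35.1041; hedge Δ=-1.6703, bond B=103.6987.
  t=1,j=0: stock 24.0000 → up 28.0800 (V=34.8306), down 19.2000 (V=29.8044). Price 32.3338; hedge Δ=0.5660, bond B=18.7494.
  t=1,j=1: stock 35.1000 → up 41.0670 (V=35.1041), down 28.0800 (V=34.8306). Price 34.6394; hedge Δ=0.0211, bond B=33.9003.
  t=0,j=0: stock 30.0000 → up 35.1000 (V=34.6394), down 24.0000 (V=32.3338). Price 33.3093; hedge Δ=0.2077, bond B=27.0778.
Self-financing check: at every node Δ·S+B equals the discounted successor values.

(0,0): Delta=0.2077 Bond=27.0778
(1,0): Delta=0.5660 Bond=18.7494
(1,1): Delta=0.0211 Bond=33.9003
(2,0): Delta=-4.6199 Bond=118.5071
(2,1): Delta=3.2677 Bond=-56.9261
(2,2): Delta=-1.6703 Bond=103.6987
V0=33.3093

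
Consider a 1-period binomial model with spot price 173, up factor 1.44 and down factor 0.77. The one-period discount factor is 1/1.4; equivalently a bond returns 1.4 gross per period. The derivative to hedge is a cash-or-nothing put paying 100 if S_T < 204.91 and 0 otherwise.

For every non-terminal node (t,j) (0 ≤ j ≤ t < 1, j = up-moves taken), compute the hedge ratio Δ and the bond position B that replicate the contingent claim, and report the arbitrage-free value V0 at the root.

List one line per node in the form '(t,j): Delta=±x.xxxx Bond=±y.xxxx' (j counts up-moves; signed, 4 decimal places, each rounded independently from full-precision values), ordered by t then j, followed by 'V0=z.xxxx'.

Under the risk-neutral measure, an up-move has probability p* = (R−d)/(u−d) = 0.9403 and values discount at R = 1.4.
Terminal values V(1,·): V(1,0)=100.0000, V(1,1)=0.0000
Node (0,0) S=173.0000: V=(p*·0.0000+(1−p*)·100.0000)/1.4=4.2644; Δ=(0.0000−100.0000)/(249.1200−133.2100)=-0.8627; B=V−Δ·S=153.5181
Root portfolio cost Δ·173+B reproduces V0=4.2644.

(0,0): Delta=-0.8627 Bond=153.5181
V0=4.2644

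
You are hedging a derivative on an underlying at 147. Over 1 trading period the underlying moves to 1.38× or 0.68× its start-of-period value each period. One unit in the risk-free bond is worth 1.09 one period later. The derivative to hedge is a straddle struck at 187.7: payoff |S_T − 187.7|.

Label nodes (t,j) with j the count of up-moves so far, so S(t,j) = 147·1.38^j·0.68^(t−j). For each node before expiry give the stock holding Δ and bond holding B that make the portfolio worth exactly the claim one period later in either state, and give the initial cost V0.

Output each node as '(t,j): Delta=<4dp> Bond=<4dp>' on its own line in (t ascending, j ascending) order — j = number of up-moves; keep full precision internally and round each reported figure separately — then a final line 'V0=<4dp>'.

(0,0): Delta=-0.7053 Bond=145.1801
V0=41.4944

Under the risk-neutral measure, an up-move has probability p* = (R−d)/(u−d) = 0.5857 and values discount at R = 1.09.
At expiry t=1: V(1,0)=87.7400, V(1,1)=15.1600
Node (0,0) S=147.0000: V=(p*·15.1600+(1−p*)·87.7400)/1.09=41.4944; Δ=(15.1600−87.7400)/(202.8600−99.9600)=-0.7053; B=V−Δ·S=145.1801
Self-financing check: at every node Δ·S+B equals the discounted successor values.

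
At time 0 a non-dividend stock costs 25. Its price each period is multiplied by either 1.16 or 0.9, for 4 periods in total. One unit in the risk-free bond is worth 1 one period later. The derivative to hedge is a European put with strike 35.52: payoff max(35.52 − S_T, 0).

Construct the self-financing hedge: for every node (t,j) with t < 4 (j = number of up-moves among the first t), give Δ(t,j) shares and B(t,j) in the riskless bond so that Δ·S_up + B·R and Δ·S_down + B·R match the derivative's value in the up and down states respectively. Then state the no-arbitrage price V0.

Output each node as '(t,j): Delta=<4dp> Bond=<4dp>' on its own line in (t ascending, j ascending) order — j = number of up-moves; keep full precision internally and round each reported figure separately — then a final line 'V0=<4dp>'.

(0,0): Delta=-0.9147 Bond=33.6006
(1,0): Delta=-1.0000 Bond=35.5200
(1,1): Delta=-0.8088 Bond=30.5295
(2,0): Delta=-1.0000 Bond=35.5200
(2,1): Delta=-1.0000 Bond=35.5200
(2,2): Delta=-0.5714 Bond=22.5446
(3,0): Delta=-1.0000 Bond=35.5200
(3,1): Delta=-1.0000 Bond=35.5200
(3,2): Delta=-1.0000 Bond=35.5200
(3,3): Delta=-0.0394 Bond=1.7839
V0=10.7333

The replicating-portfolio and risk-neutral prices coincide; use p* = (1−0.9)/(1.16−0.9) = 0.3846 for the latter.
Payoff layer (t=4): V(4,0)=19.1175, V(4,1)=14.3790, V(4,2)=8.2716, V(4,3)=0.3998, V(4,4)=0.0000
Node (3,0) S=18.2250: V=(p*·14.3790+(1−p*)·19.1175)/1=17.2950; Δ=(14.3790−19.1175)/(21.1410−16.4025)=-1.0000; B=V−Δ·S=35.5200
Node (3,1) S=23.4900: V=(p*·8.2716+(1−p*)·14.3790)/1=12.0300; Δ=(8.2716−14.3790)/(27.2484−21.1410)=-1.0000; B=V−Δ·S=35.5200
Node (3,2) S=30.2760: V=(p*·0.3998+(1−p*)·8.2716)/1=5.2440; Δ=(0.3998−8.2716)/(35.1202−27.2484)=-1.0000; B=V−Δ·S=35.5200
Node (3,3) S=39.0224: V=(p*·0.0000+(1−p*)·0.3998)/1=0.2461; Δ=(0.0000−0.3998)/(45.2660−35.1202)=-0.0394; B=V−Δ·S=1.7839
Node (2,0) S=20.2500: V=(p*·12.0300+(1−p*)·17.2950)/1=15.2700; Δ=(12.0300−17.2950)/(23.4900−18.2250)=-1.0000; B=V−Δ·S=35.5200
Node (2,1) S=26.1000: V=(p*·5.2440+(1−p*)·12.0300)/1=9.4200; Δ=(5.2440−12.0300)/(30.2760−23.4900)=-1.0000; B=V−Δ·S=35.5200
Node (2,2) S=33.6400: V=(p*·0.2461+(1−p*)·5.2440)/1=3.3217; Δ=(0.2461−5.2440)/(39.0224−30.2760)=-0.5714; B=V−Δ·S=22.5446
Node (1,0) S=22.5000: V=(p*·9.4200+(1−p*)·15.2700)/1=13.0200; Δ=(9.4200−15.2700)/(26.1000−20.2500)=-1.0000; B=V−Δ·S=35.5200
Node (1,1) S=29.0000: V=(p*·3.3217+(1−p*)·9.4200)/1=7.0745; Δ=(3.3217−9.4200)/(33.6400−26.1000)=-0.8088; B=V−Δ·S=30.5295
Node (0,0) S=25.0000: V=(p*·7.0745+(1−p*)·13.0200)/1=10.7333; Δ=(7.0745−13.0200)/(29.0000−22.5000)=-0.9147; B=V−Δ·S=33.6006
Self-financing check: at every node Δ·S+B equals the discounted successor values.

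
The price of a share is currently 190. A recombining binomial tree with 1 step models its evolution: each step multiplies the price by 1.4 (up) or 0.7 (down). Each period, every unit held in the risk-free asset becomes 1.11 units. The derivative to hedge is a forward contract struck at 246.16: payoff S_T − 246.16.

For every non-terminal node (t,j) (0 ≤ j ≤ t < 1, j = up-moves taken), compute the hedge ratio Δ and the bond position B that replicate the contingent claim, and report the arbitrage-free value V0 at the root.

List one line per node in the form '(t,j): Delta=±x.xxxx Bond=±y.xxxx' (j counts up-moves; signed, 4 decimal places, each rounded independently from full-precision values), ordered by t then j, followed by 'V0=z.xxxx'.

(0,0): Delta=1.0000 Bond=-221.7658
V0=-31.7658

Since d<R<u, set p* = (R−d)/(u−d) = 0.5857; price each node as the discounted p*-expectation of its children.
At expiry t=1: V(1,0)=-113.1600, V(1,1)=19.8400
  t=0,j=0: stock 190.0000 → up 266.0000 (V=19.8400), down 133.0000 (V=-113.1600). Price -31.7658; hedge Δ=1.0000, bond B=-221.7658.
Root portfolio cost Δ·190+B reproduces V0=-31.7658.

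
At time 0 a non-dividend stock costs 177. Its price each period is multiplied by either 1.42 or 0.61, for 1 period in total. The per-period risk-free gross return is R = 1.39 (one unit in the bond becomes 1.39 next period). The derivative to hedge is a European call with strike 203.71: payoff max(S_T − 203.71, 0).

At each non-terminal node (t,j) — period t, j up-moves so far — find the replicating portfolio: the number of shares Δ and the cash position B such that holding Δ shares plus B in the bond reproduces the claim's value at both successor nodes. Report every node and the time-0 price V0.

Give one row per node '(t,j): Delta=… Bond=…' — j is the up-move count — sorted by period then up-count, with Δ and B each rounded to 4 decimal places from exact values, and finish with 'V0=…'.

(0,0): Delta=0.3322 Bond=-25.8054
V0=32.9971

Risk-neutral probability p* = (R−d)/(u−d) = (1.39−0.61)/(1.42−0.61) = 0.9630.
Terminal values V(1,·): V(1,0)=0.0000, V(1,1)=47.6300
  t=0,j=0: stock 177.0000 → up 251.3400 (V=47.6300), down 107.9700 (V=0.0000). Price 32.9971; hedge Δ=0.3322, bond B=-25.8054.
The time-0 hedge costs 32.9971, which is the no-arbitrage price.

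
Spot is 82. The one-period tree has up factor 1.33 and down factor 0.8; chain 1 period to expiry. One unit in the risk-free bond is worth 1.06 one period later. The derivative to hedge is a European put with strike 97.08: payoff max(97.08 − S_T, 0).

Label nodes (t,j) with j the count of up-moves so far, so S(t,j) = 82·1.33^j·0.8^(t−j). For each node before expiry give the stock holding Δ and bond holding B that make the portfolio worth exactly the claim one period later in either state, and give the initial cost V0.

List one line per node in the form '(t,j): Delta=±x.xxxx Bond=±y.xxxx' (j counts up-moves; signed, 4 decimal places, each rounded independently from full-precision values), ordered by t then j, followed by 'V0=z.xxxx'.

Under the risk-neutral measure, an up-move has probability p* = (R−d)/(u−d) = 0.4906 and values discount at R = 1.06.
Terminal values V(1,·): V(1,0)=31.4800, V(1,1)=0.0000
(0,0): S=82.0000. Δ = (V_up−V_dn)/(S_up−S_dn) = (0.0000−31.4800)/(109.0600−65.6000) = -0.7243. V = [p*·0.0000 + (1−p*)·31.4800]/1.06 = 15.1292. B = V − Δ·S = 74.5255.
Each (Δ,B) replicates both successor values, so the strategy is self-financing and V0 is arbitrage-free.

(0,0): Delta=-0.7243 Bond=74.5255
V0=15.1292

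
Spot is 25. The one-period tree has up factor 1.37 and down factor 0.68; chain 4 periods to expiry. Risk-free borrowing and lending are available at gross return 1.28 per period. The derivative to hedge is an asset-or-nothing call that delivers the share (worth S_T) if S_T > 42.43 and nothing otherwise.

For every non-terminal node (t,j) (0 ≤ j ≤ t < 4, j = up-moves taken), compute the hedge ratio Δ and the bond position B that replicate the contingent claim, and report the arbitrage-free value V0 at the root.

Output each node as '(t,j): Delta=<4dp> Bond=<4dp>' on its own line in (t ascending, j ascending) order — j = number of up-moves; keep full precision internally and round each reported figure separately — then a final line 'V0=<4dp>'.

Risk-neutral probability p* = (R−d)/(u−d) = (1.28−0.68)/(1.37−0.68) = 0.8696.
Terminal payoffs: V(4,0)=0.0000, V(4,1)=0.0000, V(4,2)=0.0000, V(4,3)=43.7130, V(4,4)=88.0688
Node (3,0) S=7.8608: V=(p*·0.0000+(1−p*)·0.0000)/1.28=0.0000; Δ=(0.0000−0.0000)/(10.7693−5.3453)=0.0000; B=V−Δ·S=0.0000
Node (3,1) S=15.8372: V=(p*·0.0000+(1−p*)·0.0000)/1.28=0.0000; Δ=(0.0000−0.0000)/(21.6970−10.7693)=0.0000; B=V−Δ·S=0.0000
Node (3,2) S=31.9073: V=(p*·43.7130+(1−p*)·0.0000)/1.28=29.6963; Δ=(43.7130−0.0000)/(43.7130−21.6970)=1.9855; B=V−Δ·S=-33.6558
Node (3,3) S=64.2838: V=(p*·88.0688+(1−p*)·43.7130)/1.28=64.2838; Δ=(88.0688−43.7130)/(88.0688−43.7130)=1.0000; B=V−Δ·S=0.0000
Node (2,0) S=11.5600: V=(p*·0.0000+(1−p*)·0.0000)/1.28=0.0000; Δ=(0.0000−0.0000)/(15.8372−7.8608)=0.0000; B=V−Δ·S=0.0000
Node (2,1) S=23.2900: V=(p*·29.6963+(1−p*)·0.0000)/1.28=20.1741; Δ=(29.6963−0.0000)/(31.9073−15.8372)=1.8479; B=V−Δ·S=-22.8640
Node (2,2) S=46.9225: V=(p*·64.2838+(1−p*)·29.6963)/1.28=46.6972; Δ=(64.2838−29.6963)/(64.2838−31.9073)=1.0683; B=V−Δ·S=-3.4296
Node (1,0) S=17.0000: V=(p*·20.1741+(1−p*)·0.0000)/1.28=13.7053; Δ=(20.1741−0.0000)/(23.2900−11.5600)=1.7199; B=V−Δ·S=-15.5326
Node (1,1) S=34.2500: V=(p*·46.6972+(1−p*)·20.1741)/1.28=33.7794; Δ=(46.6972−20.1741)/(46.9225−23.2900)=1.1223; B=V−Δ·S=-4.6598
Node (0,0) S=25.0000: V=(p*·33.7794+(1−p*)·13.7053)/1.28=24.3446; Δ=(33.7794−13.7053)/(34.2500−17.0000)=1.1637; B=V−Δ·S=-4.7484
Root portfolio cost Δ·25+B reproduces V0=24.3446.

(0,0): Delta=1.1637 Bond=-4.7484
(1,0): Delta=1.7199 Bond=-15.5326
(1,1): Delta=1.1223 Bond=-4.6598
(2,0): Delta=0.0000 Bond=0.0000
(2,1): Delta=1.8479 Bond=-22.8640
(2,2): Delta=1.0683 Bond=-3.4296
(3,0): Delta=0.0000 Bond=0.0000
(3,1): Delta=0.0000 Bond=0.0000
(3,2): Delta=1.9855 Bond=-33.6558
(3,3): Delta=1.0000 Bond=0.0000
V0=24.3446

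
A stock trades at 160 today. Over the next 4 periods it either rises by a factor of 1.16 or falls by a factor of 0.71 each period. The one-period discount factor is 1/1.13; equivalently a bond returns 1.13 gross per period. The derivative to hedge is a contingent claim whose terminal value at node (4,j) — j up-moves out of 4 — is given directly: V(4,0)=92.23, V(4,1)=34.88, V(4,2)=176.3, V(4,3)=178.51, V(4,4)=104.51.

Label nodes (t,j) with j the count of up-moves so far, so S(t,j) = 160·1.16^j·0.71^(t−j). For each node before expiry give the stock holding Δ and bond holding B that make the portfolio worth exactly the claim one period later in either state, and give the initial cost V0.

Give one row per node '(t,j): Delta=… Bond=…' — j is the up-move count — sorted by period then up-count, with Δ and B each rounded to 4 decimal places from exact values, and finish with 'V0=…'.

(0,0): Delta=-0.5586 Bond=164.2966
(1,0): Delta=0.2952 Bond=88.6584
(1,1): Delta=-0.5960 Bond=192.5834
(2,0): Delta=3.1250 Bond=-128.0588
(2,1): Delta=0.1715 Bond=116.4870
(2,2): Delta=-0.6295 Bond=224.8430
(3,0): Delta=-2.2255 Bond=161.6952
(3,1): Delta=3.3590 Bond=-166.5923
(3,2): Delta=0.0321 Bond=152.9320
(3,3): Delta=-0.6585 Bond=261.2970
V0=74.9134

The replicating-portfolio and risk-neutral prices coincide; use p* = (1.13−0.71)/(1.16−0.71) = 0.9333 for the latter.
Terminal values V(4,·): V(4,0)=92.2300, V(4,1)=34.8800, V(4,2)=176.3000, V(4,3)=178.5100, V(4,4)=104.5100
  t=3,j=0: stock 57.2658 → up 66.4283 (V=34.8800), down 40.6587 (V=92.2300). Price 34.2507; hedge Δ=-2.2255, bond B=161.6952.
  t=3,j=1: stock 93.5610 → up 108.5307 (V=176.3000), down 66.4283 (V=34.8800). Price 147.6743; hedge Δ=3.3590, bond B=-166.5923.
  t=3,j=2: stock 152.8602 → up 177.3178 (V=178.5100), down 108.5307 (V=176.3000). Price 157.8431; hedge Δ=0.0321, bond B=152.9320.
  t=3,j=3: stock 249.7434 → up 289.7023 (V=104.5100), down 177.3178 (V=178.5100). Price 96.8525; hedge Δ=-0.6585, bond B=261.2970.
  t=2,j=0: stock 80.6560 → up 93.5610 (V=147.6743), down 57.2658 (V=34.2507). Price 123.9936; hedge Δ=3.1250, bond B=-128.0588.
  t=2,j=1: stock 131.7760 → up 152.8602 (V=157.8431), down 93.5610 (V=147.6743). Price 139.0842; hedge Δ=0.1715, bond B=116.4870.
  t=2,j=2: stock 215.2960 → up 249.7434 (V=96.8525), down 152.8602 (V=157.8431). Price 89.3084; hedge Δ=-0.6295, bond B=224.8430.
  t=1,j=0: stock 113.6000 → up 131.7760 (V=139.0842), down 80.6560 (V=123.9936). Price 122.1931; hedge Δ=0.2952, bond B=88.6584.
  t=1,j=1: stock 185.6000 → up 215.2960 (V=89.3084), down 131.7760 (V=139.0842). Price 81.9706; hedge Δ=-0.5960, bond B=192.5834.
  t=0,j=0: stock 160.0000 → up 185.6000 (V=81.9706), down 113.6000 (V=122.1931). Price 74.9134; hedge Δ=-0.5586, bond B=164.2966.
Check: Δ(0,0)·S0 + B(0,0) = 74.9134 = V0.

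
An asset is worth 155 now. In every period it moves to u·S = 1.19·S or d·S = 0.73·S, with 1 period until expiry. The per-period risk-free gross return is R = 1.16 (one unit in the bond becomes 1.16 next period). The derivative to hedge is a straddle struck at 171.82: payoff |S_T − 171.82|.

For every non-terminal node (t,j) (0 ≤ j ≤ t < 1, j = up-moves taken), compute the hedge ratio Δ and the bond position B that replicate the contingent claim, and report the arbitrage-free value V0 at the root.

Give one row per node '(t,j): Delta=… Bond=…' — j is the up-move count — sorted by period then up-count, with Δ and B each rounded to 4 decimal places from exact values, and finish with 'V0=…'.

(0,0): Delta=-0.6457 Bond=113.5633
V0=13.4764

The replicating-portfolio and risk-neutral prices coincide; use p* = (1.16−0.73)/(1.19−0.73) = 0.9348 for the latter.
Terminal values V(1,·): V(1,0)=58.6700, V(1,1)=12.6300
  t=0,j=0: stock 155.0000 → up 184.4500 (V=12.6300), down 113.1500 (V=58.6700). Price 13.4764; hedge Δ=-0.6457, bond B=113.5633.
Self-financing check: at every node Δ·S+B equals the discounted successor values.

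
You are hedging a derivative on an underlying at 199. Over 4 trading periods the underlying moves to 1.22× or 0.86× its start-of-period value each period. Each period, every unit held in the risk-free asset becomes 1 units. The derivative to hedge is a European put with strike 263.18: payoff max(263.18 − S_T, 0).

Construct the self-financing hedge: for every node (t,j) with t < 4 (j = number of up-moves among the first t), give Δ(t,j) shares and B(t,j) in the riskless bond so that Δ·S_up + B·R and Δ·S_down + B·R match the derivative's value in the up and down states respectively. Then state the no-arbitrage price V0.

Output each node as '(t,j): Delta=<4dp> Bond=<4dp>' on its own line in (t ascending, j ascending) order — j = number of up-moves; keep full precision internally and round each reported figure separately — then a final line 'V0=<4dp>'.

Under the risk-neutral measure, an up-move has probability p* = (R−d)/(u−d) = 0.3889 and values discount at R = 1.
Payoff layer (t=4): V(4,0)=154.3254, V(4,1)=108.7583, V(4,2)=44.1167, V(4,3)=0.0000, V(4,4)=0.0000
(3,0): S=126.5751. Δ = (V_up−V_dn)/(S_up−S_dn) = (108.7583−154.3254)/(154.4217−108.8546) = -1.0000. V = [p*·108.7583 + (1−p*)·154.3254]/1 = 136.6049. B = V − Δ·S = 263.1800.
(3,1): S=179.5601. Δ = (V_up−V_dn)/(S_up−S_dn) = (44.1167−108.7583)/(219.0633−154.4217) = -1.0000. V = [p*·44.1167 + (1−p*)·108.7583]/1 = 83.6199. B = V − Δ·S = 263.1800.
(3,2): S=254.7248. Δ = (V_up−V_dn)/(S_up−S_dn) = (0.0000−44.1167)/(310.7642−219.0633) = -0.4811. V = [p*·0.0000 + (1−p*)·44.1167]/1 = 26.9602. B = V − Δ·S = 149.5066.
(3,3): S=361.3538. Δ = (V_up−V_dn)/(S_up−S_dn) = (0.0000−0.0000)/(440.8516−310.7642) = 0.0000. V = [p*·0.0000 + (1−p*)·0.0000]/1 = 0.0000. B = V − Δ·S = 0.0000.
(2,0): S=147.1804. Δ = (V_up−V_dn)/(S_up−S_dn) = (83.6199−136.6049)/(179.5601−126.5751) = -1.0000. V = [p*·83.6199 + (1−p*)·136.6049]/1 = 115.9996. B = V − Δ·S = 263.1800.
(2,1): S=208.7908. Δ = (V_up−V_dn)/(S_up−S_dn) = (26.9602−83.6199)/(254.7248−179.5601) = -0.7538. V = [p*·26.9602 + (1−p*)·83.6199]/1 = 61.5856. B = V − Δ·S = 218.9737.
(2,2): S=296.1916. Δ = (V_up−V_dn)/(S_up−S_dn) = (0.0000−26.9602)/(361.3538−254.7248) = -0.2528. V = [p*·0.0000 + (1−p*)·26.9602]/1 = 16.4757. B = V − Δ·S = 91.3651.
(1,0): S=171.1400. Δ = (V_up−V_dn)/(S_up−S_dn) = (61.5856−115.9996)/(208.7908−147.1804) = -0.8832. V = [p*·61.5856 + (1−p*)·115.9996]/1 = 94.8386. B = V − Δ·S = 245.9886.
(1,1): S=242.7800. Δ = (V_up−V_dn)/(S_up−S_dn) = (16.4757−61.5856)/(296.1916−208.7908) = -0.5161. V = [p*·16.4757 + (1−p*)·61.5856]/1 = 44.0428. B = V − Δ·S = 169.3481.
(0,0): S=199.0000. Δ = (V_up−V_dn)/(S_up−S_dn) = (44.0428−94.8386)/(242.7800−171.1400) = -0.7090. V = [p*·44.0428 + (1−p*)·94.8386]/1 = 75.0847. B = V − Δ·S = 216.1840.
Self-financing check: at every node Δ·S+B equals the discounted successor values.

(0,0): Delta=-0.7090 Bond=216.1840
(1,0): Delta=-0.8832 Bond=245.9886
(1,1): Delta=-0.5161 Bond=169.3481
(2,0): Delta=-1.0000 Bond=263.1800
(2,1): Delta=-0.7538 Bond=218.9737
(2,2): Delta=-0.2528 Bond=91.3651
(3,0): Delta=-1.0000 Bond=263.1800
(3,1): Delta=-1.0000 Bond=263.1800
(3,2): Delta=-0.4811 Bond=149.5066
(3,3): Delta=0.0000 Bond=0.0000
V0=75.0847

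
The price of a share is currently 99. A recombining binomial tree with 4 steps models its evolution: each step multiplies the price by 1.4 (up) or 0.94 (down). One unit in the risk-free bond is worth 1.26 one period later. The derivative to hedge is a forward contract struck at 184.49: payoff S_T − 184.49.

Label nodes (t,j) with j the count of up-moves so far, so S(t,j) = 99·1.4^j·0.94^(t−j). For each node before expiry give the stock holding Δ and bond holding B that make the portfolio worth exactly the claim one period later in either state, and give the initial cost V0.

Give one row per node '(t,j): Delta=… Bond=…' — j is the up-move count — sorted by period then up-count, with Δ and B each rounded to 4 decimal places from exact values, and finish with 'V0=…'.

(0,0): Delta=1.0000 Bond=-73.1966
(1,0): Delta=1.0000 Bond=-92.2277
(1,1): Delta=1.0000 Bond=-92.2277
(2,0): Delta=1.0000 Bond=-116.2069
(2,1): Delta=1.0000 Bond=-116.2069
(2,2): Delta=1.0000 Bond=-116.2069
(3,0): Delta=1.0000 Bond=-146.4206
(3,1): Delta=1.0000 Bond=-146.4206
(3,2): Delta=1.0000 Bond=-146.4206
(3,3): Delta=1.0000 Bond=-146.4206
V0=25.8034

Under the risk-neutral measure, an up-move has probability p* = (R−d)/(u−d) = 0.6957 and values discount at R = 1.26.
Terminal payoffs: V(4,0)=-107.1959, V(4,1)=-69.3711, V(4,2)=-13.0363, V(4,3)=70.8666, V(4,4)=195.8284
  t=3,j=0: stock 82.2278 → up 115.1189 (V=-69.3711), down 77.2941 (V=-107.1959). Price -64.1928; hedge Δ=1.0000, bond B=-146.4206.
  t=3,j=1: stock 122.4670 → up 171.4537 (V=-13.0363), down 115.1189 (V=-69.3711). Price -23.9537; hedge Δ=1.0000, bond B=-146.4206.
  t=3,j=2: stock 182.3976 → up 255.3566 (V=70.8666), down 171.4537 (V=-13.0363). Price 35.9770; hedge Δ=1.0000, bond B=-146.4206.
  t=3,j=3: stock 271.6560 → up 380.3184 (V=195.8284), down 255.3566 (V=70.8666). Price 125.2354; hedge Δ=1.0000, bond B=-146.4206.
  t=2,j=0: stock 87.4764 → up 122.4670 (V=-23.9537), down 82.2278 (V=-64.1928). Price -28.7305; hedge Δ=1.0000, bond B=-116.2069.
  t=2,j=1: stock 130.2840 → up 182.3976 (V=35.9770), down 122.4670 (V=-23.9537). Price 14.0771; hedge Δ=1.0000, bond B=-116.2069.
  t=2,j=2: stock 194.0400 → up 271.6560 (V=125.2354), down 182.3976 (V=35.9770). Price 77.8331; hedge Δ=1.0000, bond B=-116.2069.
  t=1,j=0: stock 93.0600 → up 130.2840 (V=14.0771), down 87.4764 (V=-28.7305). Price 0.8323; hedge Δ=1.0000, bond B=-92.2277.
  t=1,j=1: stock 138.6000 → up 194.0400 (V=77.8331), down 130.2840 (V=14.0771). Price 46.3723; hedge Δ=1.0000, bond B=-92.2277.
  t=0,j=0: stock 99.0000 → up 138.6000 (V=46.3723), down 93.0600 (V=0.8323). Price 25.8034; hedge Δ=1.0000, bond B=-73.1966.
Root portfolio cost Δ·99+B reproduces V0=25.8034.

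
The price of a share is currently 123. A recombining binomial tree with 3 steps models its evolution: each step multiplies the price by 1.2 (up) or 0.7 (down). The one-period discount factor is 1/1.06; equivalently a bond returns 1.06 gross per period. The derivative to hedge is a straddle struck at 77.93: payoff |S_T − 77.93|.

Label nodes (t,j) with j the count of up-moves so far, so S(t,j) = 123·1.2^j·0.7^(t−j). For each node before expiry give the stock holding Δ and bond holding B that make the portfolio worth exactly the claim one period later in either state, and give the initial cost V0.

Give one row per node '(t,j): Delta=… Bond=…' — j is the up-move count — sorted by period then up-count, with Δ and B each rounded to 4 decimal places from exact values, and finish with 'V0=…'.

(0,0): Delta=0.8662 Bond=-46.0623
(1,0): Delta=0.4533 Bond=-13.2742
(1,1): Delta=0.9599 Bond=-62.6518
(2,0): Delta=-1.0000 Bond=73.5189
(2,1): Delta=0.7830 Bond=-48.1332
(2,2): Delta=1.0000 Bond=-73.5189
V0=60.4801

Under the risk-neutral measure, an up-move has probability p* = (R−d)/(u−d) = 0.7200 and values discount at R = 1.06.
Terminal payoffs: V(3,0)=35.7410, V(3,1)=5.6060, V(3,2)=46.0540, V(3,3)=134.6140
(2,0): S=60.2700. Δ = (V_up−V_dn)/(S_up−S_dn) = (5.6060−35.7410)/(72.3240−42.1890) = -1.0000. V = [p*·5.6060 + (1−p*)·35.7410]/1.06 = 13.2489. B = V − Δ·S = 73.5189.
(2,1): S=103.3200. Δ = (V_up−V_dn)/(S_up−S_dn) = (46.0540−5.6060)/(123.9840−72.3240) = 0.7830. V = [p*·46.0540 + (1−p*)·5.6060]/1.06 = 32.7628. B = V − Δ·S = -48.1332.
(2,2): S=177.1200. Δ = (V_up−V_dn)/(S_up−S_dn) = (134.6140−46.0540)/(212.5440−123.9840) = 1.0000. V = [p*·134.6140 + (1−p*)·46.0540]/1.06 = 103.6011. B = V − Δ·S = -73.5189.
(1,0): S=86.1000. Δ = (V_up−V_dn)/(S_up−S_dn) = (32.7628−13.2489)/(103.3200−60.2700) = 0.4533. V = [p*·32.7628 + (1−p*)·13.2489]/1.06 = 25.7537. B = V − Δ·S = -13.2742.
(1,1): S=147.6000. Δ = (V_up−V_dn)/(S_up−S_dn) = (103.6011−32.7628)/(177.1200−103.3200) = 0.9599. V = [p*·103.6011 + (1−p*)·32.7628]/1.06 = 79.0249. B = V − Δ·S = -62.6518.
(0,0): S=123.0000. Δ = (V_up−V_dn)/(S_up−S_dn) = (79.0249−25.7537)/(147.6000−86.1000) = 0.8662. V = [p*·79.0249 + (1−p*)·25.7537]/1.06 = 60.4801. B = V − Δ·S = -46.0623.
Each (Δ,B) replicates both successor values, so the strategy is self-financing and V0 is arbitrage-free.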